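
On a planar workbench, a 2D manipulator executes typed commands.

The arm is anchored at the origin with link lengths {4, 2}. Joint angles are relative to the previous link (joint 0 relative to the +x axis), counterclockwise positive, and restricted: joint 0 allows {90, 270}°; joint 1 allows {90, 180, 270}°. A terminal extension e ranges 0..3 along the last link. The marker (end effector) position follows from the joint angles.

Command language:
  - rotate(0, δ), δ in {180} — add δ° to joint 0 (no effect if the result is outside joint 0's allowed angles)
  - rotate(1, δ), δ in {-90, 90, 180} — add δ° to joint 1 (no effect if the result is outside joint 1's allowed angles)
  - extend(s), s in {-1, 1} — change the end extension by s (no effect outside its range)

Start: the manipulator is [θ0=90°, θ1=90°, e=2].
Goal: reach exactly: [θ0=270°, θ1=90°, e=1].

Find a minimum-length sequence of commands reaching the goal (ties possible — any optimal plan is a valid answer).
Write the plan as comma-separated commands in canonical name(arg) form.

rotate(0, 180), extend(-1)

from: [θ0=90°, θ1=90°, e=2]
t=1 rotate(0, 180) ⇒ [θ0=270°, θ1=90°, e=2]
t=2 extend(-1) ⇒ [θ0=270°, θ1=90°, e=1]
shorter routes all fall short; 2 is best.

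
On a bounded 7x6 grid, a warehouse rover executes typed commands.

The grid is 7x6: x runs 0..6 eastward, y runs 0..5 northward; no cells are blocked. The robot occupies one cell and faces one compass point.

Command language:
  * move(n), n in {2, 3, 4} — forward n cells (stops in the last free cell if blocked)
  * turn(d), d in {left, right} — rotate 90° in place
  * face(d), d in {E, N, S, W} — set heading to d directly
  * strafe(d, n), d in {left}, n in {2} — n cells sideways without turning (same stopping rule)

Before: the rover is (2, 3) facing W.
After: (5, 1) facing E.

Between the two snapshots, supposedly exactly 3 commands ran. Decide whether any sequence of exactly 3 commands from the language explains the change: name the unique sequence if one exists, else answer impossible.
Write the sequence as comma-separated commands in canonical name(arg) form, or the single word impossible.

strafe(left, 2), face(E), move(3)

key: cell and facing (now E) both changed — the 3 commands mix motion and turning
begin: (2, 3) facing W
step 1 (strafe(left, 2)): (2, 1) facing W
step 2 (face(E)): (2, 1) facing E
step 3 (move(3)): (5, 1) facing E
all 1000 alternatives checked — unique.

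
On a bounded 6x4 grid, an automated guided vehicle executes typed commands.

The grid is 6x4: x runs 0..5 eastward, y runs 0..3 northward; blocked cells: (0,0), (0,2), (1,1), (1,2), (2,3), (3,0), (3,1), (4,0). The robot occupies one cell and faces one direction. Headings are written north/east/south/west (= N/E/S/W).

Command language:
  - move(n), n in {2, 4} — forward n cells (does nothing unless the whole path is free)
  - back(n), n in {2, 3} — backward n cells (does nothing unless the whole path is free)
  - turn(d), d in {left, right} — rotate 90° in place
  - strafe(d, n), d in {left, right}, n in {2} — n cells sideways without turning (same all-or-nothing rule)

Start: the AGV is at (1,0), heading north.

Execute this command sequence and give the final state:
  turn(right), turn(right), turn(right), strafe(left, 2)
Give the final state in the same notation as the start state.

at (1,0), heading west

t0: at (1,0), heading north
1. turn(right) → at (1,0), heading east
2. turn(right) → at (1,0), heading south
3. turn(right) → at (1,0), heading west
4. strafe(left, 2) → at (1,0), heading west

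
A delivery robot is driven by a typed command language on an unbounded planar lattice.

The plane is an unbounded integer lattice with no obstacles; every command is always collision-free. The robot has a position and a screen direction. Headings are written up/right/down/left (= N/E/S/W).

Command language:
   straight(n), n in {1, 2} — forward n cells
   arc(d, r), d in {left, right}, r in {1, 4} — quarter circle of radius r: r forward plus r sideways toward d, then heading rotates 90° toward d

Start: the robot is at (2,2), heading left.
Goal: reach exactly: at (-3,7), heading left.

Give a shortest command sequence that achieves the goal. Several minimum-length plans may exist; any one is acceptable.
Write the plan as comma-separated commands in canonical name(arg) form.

arc(right, 4), arc(left, 1)

start: at (2,2), heading left
[1] after arc(right, 4): at (-2,6), heading up
[2] after arc(left, 1): at (-3,7), heading left
nothing shorter than 2 reaches the goal.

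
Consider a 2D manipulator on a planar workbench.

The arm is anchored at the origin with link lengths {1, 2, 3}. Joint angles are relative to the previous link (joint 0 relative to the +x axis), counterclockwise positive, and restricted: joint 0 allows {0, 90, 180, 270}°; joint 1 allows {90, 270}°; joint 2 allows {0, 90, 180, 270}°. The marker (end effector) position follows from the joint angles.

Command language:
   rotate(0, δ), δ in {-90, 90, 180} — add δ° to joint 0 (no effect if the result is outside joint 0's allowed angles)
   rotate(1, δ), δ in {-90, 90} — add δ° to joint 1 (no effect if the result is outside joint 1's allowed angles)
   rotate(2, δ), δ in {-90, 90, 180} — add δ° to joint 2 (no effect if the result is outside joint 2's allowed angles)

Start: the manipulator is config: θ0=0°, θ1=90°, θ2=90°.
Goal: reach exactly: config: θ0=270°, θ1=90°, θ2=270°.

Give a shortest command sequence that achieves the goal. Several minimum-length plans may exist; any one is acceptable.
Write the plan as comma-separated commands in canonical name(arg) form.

initial: config: θ0=0°, θ1=90°, θ2=90°
step 1 (rotate(2, 180)): config: θ0=0°, θ1=90°, θ2=270°
step 2 (rotate(0, -90)): config: θ0=270°, θ1=90°, θ2=270°
nothing shorter than 2 reaches the goal.

rotate(2, 180), rotate(0, -90)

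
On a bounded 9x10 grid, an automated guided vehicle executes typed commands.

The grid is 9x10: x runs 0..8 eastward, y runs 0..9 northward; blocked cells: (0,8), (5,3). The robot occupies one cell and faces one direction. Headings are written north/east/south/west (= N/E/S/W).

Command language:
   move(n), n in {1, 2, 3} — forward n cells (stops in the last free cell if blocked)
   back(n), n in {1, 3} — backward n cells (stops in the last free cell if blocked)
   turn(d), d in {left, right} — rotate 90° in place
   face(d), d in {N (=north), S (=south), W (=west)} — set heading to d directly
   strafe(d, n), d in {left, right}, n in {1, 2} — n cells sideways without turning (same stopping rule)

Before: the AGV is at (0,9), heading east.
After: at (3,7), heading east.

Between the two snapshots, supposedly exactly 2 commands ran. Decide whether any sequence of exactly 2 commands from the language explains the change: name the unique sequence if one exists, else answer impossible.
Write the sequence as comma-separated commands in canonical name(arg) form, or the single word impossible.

move(3), strafe(right, 2)

key: still facing E at the end — nothing in the sequence rotates
begin: at (0,9), heading east
step 1 (move(3)): at (3,9), heading east
step 2 (strafe(right, 2)): at (3,7), heading east
uniquely the one of 196 2-step routes that fits.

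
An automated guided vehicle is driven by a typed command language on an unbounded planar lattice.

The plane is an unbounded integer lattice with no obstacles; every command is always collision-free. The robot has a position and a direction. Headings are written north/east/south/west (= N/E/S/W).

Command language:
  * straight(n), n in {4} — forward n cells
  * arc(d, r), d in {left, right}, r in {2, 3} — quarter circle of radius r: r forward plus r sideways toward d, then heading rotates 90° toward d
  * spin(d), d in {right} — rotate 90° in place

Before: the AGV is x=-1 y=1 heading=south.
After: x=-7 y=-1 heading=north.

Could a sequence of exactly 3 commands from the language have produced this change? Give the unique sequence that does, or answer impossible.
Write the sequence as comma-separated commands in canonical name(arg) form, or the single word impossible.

arc(right, 2), straight(4), spin(right)

key: position moved to (-7,-1) AND the heading swung to N — translation plus rotation needed
initial: x=-1 y=1 heading=south
step 1 (arc(right, 2)): x=-3 y=-1 heading=west
step 2 (straight(4)): x=-7 y=-1 heading=west
step 3 (spin(right)): x=-7 y=-1 heading=north
uniquely the one of 216 3-step routes that fits.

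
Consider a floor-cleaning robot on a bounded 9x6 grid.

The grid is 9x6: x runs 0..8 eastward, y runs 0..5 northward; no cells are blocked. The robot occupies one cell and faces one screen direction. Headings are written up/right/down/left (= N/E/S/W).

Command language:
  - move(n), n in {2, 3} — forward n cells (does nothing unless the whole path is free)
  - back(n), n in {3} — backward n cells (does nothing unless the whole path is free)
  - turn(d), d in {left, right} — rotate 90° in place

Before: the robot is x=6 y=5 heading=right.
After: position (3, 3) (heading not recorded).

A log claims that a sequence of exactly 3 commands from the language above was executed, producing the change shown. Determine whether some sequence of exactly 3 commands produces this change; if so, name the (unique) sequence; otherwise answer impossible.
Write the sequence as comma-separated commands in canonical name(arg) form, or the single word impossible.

back(3), turn(right), move(2)

key: running move(2) before back(3) would end elsewhere — order is forced
from: x=6 y=5 heading=right
1. back(3) → x=3 y=5 heading=right
2. turn(right) → x=3 y=5 heading=down
3. move(2) → x=3 y=3 heading=down
no rival 3-sequence matches.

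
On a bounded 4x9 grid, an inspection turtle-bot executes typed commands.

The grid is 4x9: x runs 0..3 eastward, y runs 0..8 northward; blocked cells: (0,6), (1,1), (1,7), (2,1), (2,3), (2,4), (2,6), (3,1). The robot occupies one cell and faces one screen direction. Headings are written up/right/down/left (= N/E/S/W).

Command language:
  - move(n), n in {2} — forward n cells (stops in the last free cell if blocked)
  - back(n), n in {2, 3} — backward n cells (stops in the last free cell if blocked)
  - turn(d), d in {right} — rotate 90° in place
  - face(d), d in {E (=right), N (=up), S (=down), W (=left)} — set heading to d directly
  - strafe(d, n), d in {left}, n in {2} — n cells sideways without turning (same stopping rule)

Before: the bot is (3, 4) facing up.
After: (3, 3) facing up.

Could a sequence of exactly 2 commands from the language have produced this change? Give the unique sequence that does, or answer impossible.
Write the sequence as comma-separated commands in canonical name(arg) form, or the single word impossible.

move(2), back(3)

key: still facing N at the end — nothing in the sequence rotates
t0: (3, 4) facing up
t=1 move(2) ⇒ (3, 6) facing up
t=2 back(3) ⇒ (3, 3) facing up
no other 2-command option fits: unique.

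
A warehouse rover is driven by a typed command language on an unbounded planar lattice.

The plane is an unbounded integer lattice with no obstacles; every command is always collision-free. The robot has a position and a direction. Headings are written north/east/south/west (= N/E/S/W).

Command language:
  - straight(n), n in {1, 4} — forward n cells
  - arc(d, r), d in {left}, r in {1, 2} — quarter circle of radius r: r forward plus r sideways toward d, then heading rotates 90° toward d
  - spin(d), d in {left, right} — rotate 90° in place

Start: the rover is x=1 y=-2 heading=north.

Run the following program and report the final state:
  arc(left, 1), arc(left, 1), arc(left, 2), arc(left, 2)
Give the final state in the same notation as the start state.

x=3 y=-2 heading=north

begin: x=1 y=-2 heading=north
step 1 (arc(left, 1)): x=0 y=-1 heading=west
step 2 (arc(left, 1)): x=-1 y=-2 heading=south
step 3 (arc(left, 2)): x=1 y=-4 heading=east
step 4 (arc(left, 2)): x=3 y=-2 heading=north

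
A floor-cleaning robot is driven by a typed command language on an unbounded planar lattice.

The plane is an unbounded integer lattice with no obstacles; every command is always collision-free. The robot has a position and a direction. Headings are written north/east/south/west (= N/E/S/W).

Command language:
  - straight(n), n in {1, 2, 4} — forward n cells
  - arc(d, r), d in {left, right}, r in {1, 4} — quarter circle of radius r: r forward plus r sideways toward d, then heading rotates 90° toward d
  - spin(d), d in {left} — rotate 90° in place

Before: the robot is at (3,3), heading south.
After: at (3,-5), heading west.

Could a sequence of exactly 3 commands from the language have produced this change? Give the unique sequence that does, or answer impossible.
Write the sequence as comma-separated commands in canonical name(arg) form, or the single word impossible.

key: order matters: swapping spin(left) and arc(right, 4) lands elsewhere
from: at (3,3), heading south
1. spin(left) → at (3,3), heading east
2. arc(right, 4) → at (7,-1), heading south
3. arc(right, 4) → at (3,-5), heading west
no other 3-command option fits: unique.

spin(left), arc(right, 4), arc(right, 4)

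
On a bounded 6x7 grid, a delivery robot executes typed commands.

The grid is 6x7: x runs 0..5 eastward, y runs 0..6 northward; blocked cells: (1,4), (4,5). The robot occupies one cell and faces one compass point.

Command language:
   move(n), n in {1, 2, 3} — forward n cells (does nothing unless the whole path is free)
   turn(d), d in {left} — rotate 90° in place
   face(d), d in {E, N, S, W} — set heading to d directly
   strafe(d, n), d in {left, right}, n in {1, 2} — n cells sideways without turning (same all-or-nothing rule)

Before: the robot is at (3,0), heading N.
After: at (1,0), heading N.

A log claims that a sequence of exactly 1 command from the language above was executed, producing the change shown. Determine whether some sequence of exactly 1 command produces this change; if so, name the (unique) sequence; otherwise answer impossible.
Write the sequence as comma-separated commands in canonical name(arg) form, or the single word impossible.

strafe(left, 2)

key: heading stays N — the single command does not turn
initial: at (3,0), heading N
1. strafe(left, 2) → at (1,0), heading N
no rival 1-sequence matches.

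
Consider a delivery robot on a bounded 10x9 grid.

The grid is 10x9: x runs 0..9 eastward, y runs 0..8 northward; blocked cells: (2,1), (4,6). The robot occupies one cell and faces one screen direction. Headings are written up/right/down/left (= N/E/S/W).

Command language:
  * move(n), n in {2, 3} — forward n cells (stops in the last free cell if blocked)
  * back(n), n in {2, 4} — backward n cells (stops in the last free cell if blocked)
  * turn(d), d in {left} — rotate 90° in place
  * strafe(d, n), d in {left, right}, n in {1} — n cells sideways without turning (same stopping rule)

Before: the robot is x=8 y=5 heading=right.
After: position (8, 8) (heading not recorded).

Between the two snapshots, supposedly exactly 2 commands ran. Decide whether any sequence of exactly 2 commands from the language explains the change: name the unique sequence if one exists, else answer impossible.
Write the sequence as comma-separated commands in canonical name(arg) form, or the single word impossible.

turn(left), move(3)

key: running move(3) before turn(left) would end elsewhere — order is forced
begin: x=8 y=5 heading=right
step 1 (turn(left)): x=8 y=5 heading=up
step 2 (move(3)): x=8 y=8 heading=up
uniquely the one of 49 2-step routes that fits.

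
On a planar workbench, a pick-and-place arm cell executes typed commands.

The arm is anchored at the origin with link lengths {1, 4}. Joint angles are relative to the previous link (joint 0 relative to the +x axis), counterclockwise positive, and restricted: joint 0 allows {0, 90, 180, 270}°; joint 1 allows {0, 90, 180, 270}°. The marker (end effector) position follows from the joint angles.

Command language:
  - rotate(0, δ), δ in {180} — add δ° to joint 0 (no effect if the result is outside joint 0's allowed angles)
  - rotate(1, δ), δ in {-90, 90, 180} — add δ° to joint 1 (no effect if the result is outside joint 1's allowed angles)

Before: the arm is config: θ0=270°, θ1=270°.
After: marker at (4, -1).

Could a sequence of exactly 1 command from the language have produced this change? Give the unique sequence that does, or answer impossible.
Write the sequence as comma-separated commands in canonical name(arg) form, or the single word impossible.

t0: config: θ0=270°, θ1=270°
[1] after rotate(1, 180): config: θ0=270°, θ1=90°
all 4 alternatives checked — unique.

rotate(1, 180)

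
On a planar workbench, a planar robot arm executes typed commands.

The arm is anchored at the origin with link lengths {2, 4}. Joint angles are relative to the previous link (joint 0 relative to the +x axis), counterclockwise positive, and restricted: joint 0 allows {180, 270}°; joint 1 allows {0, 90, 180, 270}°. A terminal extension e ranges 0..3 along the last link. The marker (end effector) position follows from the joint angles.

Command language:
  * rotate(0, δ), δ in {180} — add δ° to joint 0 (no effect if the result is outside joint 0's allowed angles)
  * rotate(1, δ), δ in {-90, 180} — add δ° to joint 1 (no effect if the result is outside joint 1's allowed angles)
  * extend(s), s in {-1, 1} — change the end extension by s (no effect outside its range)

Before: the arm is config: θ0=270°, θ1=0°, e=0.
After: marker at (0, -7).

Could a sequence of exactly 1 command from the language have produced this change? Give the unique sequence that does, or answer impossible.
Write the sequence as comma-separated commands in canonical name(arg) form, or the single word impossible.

extend(1)

t0: config: θ0=270°, θ1=0°, e=0
1. extend(1) → config: θ0=270°, θ1=0°, e=1
all 5 alternatives checked — unique.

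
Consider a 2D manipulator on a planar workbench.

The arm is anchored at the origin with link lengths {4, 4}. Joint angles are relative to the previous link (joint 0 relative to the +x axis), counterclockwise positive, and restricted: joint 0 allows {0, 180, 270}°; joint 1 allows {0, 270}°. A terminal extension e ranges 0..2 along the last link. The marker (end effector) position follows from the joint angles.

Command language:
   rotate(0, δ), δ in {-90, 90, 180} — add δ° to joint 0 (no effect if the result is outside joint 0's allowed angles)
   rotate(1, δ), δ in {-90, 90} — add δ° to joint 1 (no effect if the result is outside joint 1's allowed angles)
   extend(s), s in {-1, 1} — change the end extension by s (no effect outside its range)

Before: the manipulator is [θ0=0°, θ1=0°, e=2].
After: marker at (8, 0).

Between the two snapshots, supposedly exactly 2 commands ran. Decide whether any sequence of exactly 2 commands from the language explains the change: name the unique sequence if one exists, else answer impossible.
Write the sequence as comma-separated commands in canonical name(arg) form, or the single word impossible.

extend(-1), extend(-1)

start: [θ0=0°, θ1=0°, e=2]
step 1 (extend(-1)): [θ0=0°, θ1=0°, e=1]
step 2 (extend(-1)): [θ0=0°, θ1=0°, e=0]
uniquely the one of 49 2-step routes that fits.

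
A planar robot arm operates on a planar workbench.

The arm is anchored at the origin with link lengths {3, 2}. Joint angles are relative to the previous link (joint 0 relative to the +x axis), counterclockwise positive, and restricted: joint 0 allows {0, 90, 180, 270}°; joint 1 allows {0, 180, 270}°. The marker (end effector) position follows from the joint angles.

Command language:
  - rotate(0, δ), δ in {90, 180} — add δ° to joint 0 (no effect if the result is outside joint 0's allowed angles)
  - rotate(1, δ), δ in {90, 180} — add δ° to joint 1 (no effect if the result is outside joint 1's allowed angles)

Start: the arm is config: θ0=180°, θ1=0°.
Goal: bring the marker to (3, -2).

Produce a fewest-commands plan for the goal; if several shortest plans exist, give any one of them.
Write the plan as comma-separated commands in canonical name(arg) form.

rotate(1, 180), rotate(0, 180), rotate(1, 90)

t0: config: θ0=180°, θ1=0°
[1] after rotate(1, 180): config: θ0=180°, θ1=180°
[2] after rotate(0, 180): config: θ0=0°, θ1=180°
[3] after rotate(1, 90): config: θ0=0°, θ1=270°
minimal: 3 command(s), checked below 3.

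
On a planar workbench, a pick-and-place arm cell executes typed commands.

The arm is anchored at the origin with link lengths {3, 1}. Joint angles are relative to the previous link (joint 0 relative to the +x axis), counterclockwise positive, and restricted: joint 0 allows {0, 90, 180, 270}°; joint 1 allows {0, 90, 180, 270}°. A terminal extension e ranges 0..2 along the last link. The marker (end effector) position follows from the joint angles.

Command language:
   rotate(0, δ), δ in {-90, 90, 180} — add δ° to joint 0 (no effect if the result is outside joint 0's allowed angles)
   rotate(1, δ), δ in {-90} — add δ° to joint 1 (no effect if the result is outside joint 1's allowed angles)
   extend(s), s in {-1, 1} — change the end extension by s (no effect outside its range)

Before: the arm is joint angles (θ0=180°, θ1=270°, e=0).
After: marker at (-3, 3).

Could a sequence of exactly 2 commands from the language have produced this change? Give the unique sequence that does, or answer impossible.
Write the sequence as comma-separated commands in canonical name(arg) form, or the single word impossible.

initial: joint angles (θ0=180°, θ1=270°, e=0)
t=1 extend(1) ⇒ joint angles (θ0=180°, θ1=270°, e=1)
t=2 extend(1) ⇒ joint angles (θ0=180°, θ1=270°, e=2)
no rival 2-sequence matches.

extend(1), extend(1)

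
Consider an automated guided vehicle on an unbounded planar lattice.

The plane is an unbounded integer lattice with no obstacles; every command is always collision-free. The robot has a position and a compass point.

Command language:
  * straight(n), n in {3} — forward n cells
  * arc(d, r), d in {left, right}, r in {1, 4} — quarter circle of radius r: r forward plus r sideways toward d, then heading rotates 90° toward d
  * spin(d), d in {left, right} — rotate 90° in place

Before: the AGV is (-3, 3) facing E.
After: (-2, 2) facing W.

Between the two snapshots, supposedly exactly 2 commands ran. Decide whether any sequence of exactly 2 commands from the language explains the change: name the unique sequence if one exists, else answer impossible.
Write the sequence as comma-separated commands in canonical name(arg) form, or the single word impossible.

key: order matters: swapping arc(right, 1) and spin(right) lands elsewhere
begin: (-3, 3) facing E
step 1 (arc(right, 1)): (-2, 2) facing S
step 2 (spin(right)): (-2, 2) facing W
uniquely the one of 49 2-step routes that fits.

arc(right, 1), spin(right)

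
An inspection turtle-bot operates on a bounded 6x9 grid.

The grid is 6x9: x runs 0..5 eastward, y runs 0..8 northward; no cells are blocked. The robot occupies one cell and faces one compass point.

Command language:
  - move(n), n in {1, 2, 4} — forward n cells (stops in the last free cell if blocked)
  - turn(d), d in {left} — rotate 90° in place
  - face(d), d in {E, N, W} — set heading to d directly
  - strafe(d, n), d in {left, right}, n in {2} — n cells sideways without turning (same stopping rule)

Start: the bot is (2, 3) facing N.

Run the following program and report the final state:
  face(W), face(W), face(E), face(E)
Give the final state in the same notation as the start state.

begin: (2, 3) facing N
step 1 (face(W)): (2, 3) facing W
step 2 (face(W)): (2, 3) facing W
step 3 (face(E)): (2, 3) facing E
step 4 (face(E)): (2, 3) facing E

(2, 3) facing E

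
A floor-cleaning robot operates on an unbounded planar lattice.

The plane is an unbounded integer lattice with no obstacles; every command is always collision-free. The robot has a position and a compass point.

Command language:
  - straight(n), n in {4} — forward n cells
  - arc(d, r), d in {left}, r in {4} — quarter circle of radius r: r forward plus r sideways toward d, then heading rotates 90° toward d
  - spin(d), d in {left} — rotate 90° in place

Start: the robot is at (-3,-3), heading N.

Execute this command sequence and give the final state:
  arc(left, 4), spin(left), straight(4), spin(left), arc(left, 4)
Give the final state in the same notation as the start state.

initial: at (-3,-3), heading N
t=1 arc(left, 4) ⇒ at (-7,1), heading W
t=2 spin(left) ⇒ at (-7,1), heading S
t=3 straight(4) ⇒ at (-7,-3), heading S
t=4 spin(left) ⇒ at (-7,-3), heading E
t=5 arc(left, 4) ⇒ at (-3,1), heading N

at (-3,1), heading N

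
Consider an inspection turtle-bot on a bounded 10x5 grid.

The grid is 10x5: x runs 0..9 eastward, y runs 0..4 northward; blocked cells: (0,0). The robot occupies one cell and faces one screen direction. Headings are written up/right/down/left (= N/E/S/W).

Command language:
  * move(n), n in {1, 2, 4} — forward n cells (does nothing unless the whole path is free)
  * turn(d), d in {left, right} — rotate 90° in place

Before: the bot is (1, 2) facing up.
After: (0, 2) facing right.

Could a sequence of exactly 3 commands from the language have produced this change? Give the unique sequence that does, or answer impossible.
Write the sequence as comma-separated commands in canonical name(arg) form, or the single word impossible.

impossible

all 125 sequences checked — none match.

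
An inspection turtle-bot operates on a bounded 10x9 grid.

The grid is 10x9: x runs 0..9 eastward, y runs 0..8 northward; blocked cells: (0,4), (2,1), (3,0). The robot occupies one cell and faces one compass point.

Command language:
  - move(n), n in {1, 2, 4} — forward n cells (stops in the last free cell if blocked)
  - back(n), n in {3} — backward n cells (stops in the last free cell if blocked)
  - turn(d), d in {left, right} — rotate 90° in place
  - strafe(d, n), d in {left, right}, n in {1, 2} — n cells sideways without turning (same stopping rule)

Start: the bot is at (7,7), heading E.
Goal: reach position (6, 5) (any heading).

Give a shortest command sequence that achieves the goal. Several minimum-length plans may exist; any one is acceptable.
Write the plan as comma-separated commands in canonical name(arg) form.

turn(right), strafe(right, 1), move(2)

from: at (7,7), heading E
step 1 (turn(right)): at (7,7), heading S
step 2 (strafe(right, 1)): at (6,7), heading S
step 3 (move(2)): at (6,5), heading S
minimal: 3 command(s), checked below 3.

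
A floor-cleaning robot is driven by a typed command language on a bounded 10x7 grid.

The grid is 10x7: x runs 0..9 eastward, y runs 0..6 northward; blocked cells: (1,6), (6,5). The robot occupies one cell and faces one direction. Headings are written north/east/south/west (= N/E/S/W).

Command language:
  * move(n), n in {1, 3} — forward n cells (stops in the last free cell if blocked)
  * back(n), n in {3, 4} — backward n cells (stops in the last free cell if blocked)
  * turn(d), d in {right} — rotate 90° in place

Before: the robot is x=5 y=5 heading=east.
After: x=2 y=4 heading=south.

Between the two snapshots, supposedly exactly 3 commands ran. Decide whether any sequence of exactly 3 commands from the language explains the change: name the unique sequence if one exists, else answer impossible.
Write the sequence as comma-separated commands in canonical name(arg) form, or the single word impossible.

back(3), turn(right), move(1)

key: position moved to (2,4) AND the heading swung to S — translation plus rotation needed
from: x=5 y=5 heading=east
step 1 (back(3)): x=2 y=5 heading=east
step 2 (turn(right)): x=2 y=5 heading=south
step 3 (move(1)): x=2 y=4 heading=south
all 125 alternatives checked — unique.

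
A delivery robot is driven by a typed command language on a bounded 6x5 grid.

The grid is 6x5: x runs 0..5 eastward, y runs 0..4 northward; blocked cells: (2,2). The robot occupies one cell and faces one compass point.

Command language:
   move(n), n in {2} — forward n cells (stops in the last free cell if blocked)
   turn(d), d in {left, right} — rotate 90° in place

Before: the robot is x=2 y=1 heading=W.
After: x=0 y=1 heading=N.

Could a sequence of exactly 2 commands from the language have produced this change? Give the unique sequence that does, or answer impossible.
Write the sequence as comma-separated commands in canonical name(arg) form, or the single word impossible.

key: order matters: swapping move(2) and turn(right) lands elsewhere
initial: x=2 y=1 heading=W
step 1 (move(2)): x=0 y=1 heading=W
step 2 (turn(right)): x=0 y=1 heading=N
uniquely the one of 9 2-step routes that fits.

move(2), turn(right)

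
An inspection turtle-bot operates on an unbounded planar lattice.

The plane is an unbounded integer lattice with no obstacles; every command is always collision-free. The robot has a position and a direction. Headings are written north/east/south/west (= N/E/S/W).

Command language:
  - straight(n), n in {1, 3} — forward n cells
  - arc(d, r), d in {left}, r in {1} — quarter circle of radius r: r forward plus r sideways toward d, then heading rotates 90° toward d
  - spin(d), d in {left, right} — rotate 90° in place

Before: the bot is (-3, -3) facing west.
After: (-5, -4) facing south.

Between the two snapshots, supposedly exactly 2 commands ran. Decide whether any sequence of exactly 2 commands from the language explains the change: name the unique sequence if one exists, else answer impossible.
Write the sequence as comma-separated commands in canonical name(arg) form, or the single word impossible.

key: cell and facing (now S) both changed — the 2 commands mix motion and turning
from: (-3, -3) facing west
step 1 (straight(1)): (-4, -3) facing west
step 2 (arc(left, 1)): (-5, -4) facing south
all 25 alternatives checked — unique.

straight(1), arc(left, 1)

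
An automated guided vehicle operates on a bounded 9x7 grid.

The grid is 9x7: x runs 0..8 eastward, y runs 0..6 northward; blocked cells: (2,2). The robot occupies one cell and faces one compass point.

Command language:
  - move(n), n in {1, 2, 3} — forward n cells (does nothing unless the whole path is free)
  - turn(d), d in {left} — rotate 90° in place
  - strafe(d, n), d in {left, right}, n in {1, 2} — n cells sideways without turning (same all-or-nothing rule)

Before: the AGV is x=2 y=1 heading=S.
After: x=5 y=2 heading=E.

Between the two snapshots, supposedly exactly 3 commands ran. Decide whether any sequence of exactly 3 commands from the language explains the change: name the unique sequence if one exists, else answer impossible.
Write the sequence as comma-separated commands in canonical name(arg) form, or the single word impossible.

turn(left), move(3), strafe(left, 1)

key: running strafe(left, 1) before turn(left) would end elsewhere — order is forced
start: x=2 y=1 heading=S
1. turn(left) → x=2 y=1 heading=E
2. move(3) → x=5 y=1 heading=E
3. strafe(left, 1) → x=5 y=2 heading=E
no rival 3-sequence matches.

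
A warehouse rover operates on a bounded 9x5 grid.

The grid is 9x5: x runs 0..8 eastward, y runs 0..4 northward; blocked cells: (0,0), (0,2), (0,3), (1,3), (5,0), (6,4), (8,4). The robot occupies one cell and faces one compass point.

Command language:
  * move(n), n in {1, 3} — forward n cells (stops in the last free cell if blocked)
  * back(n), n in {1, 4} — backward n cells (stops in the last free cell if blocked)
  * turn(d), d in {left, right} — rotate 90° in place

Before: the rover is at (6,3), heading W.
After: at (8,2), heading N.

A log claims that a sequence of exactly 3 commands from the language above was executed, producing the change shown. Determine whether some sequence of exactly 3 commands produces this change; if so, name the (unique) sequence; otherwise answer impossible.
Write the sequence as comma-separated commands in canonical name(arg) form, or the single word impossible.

key: position moved to (8,2) AND the heading swung to N — translation plus rotation needed
initial: at (6,3), heading W
[1] after back(4): at (8,3), heading W
[2] after turn(right): at (8,3), heading N
[3] after back(1): at (8,2), heading N
all 216 alternatives checked — unique.

back(4), turn(right), back(1)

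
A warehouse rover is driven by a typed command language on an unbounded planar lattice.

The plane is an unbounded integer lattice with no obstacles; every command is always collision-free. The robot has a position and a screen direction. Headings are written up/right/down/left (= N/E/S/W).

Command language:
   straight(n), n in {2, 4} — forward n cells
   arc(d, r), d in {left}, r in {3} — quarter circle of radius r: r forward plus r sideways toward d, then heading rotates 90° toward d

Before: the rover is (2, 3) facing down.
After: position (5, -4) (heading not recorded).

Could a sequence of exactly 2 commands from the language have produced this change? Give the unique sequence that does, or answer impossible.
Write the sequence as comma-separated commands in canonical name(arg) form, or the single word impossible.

straight(4), arc(left, 3)

key: running arc(left, 3) before straight(4) would end elsewhere — order is forced
t0: (2, 3) facing down
step 1 (straight(4)): (2, -1) facing down
step 2 (arc(left, 3)): (5, -4) facing right
no other 2-command option fits: unique.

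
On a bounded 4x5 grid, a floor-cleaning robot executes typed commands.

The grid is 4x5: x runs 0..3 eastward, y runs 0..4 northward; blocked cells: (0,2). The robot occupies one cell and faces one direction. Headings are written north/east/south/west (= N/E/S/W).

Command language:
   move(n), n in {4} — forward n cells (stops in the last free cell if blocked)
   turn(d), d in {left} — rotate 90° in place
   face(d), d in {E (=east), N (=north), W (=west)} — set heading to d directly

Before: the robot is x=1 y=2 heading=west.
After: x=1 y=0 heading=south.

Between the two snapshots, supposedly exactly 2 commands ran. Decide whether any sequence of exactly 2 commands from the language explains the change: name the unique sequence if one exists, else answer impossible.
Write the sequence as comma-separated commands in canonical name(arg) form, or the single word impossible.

turn(left), move(4)

key: move(4) runs into the grid edge before its full distance
start: x=1 y=2 heading=west
step 1 (turn(left)): x=1 y=2 heading=south
step 2 (move(4)): x=1 y=0 heading=south
all 25 alternatives checked — unique.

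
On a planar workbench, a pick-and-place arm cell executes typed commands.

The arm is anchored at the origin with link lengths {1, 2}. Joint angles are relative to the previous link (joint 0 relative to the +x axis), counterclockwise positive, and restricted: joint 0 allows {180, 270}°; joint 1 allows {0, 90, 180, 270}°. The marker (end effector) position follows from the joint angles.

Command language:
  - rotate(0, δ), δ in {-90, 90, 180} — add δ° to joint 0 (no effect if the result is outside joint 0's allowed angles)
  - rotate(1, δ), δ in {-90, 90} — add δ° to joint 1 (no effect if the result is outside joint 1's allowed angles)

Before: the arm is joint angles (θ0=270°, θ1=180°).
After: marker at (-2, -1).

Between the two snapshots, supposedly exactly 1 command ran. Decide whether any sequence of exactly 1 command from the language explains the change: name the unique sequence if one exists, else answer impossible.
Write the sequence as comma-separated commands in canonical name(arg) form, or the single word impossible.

rotate(1, 90)

initial: joint angles (θ0=270°, θ1=180°)
t=1 rotate(1, 90) ⇒ joint angles (θ0=270°, θ1=270°)
all 5 alternatives checked — unique.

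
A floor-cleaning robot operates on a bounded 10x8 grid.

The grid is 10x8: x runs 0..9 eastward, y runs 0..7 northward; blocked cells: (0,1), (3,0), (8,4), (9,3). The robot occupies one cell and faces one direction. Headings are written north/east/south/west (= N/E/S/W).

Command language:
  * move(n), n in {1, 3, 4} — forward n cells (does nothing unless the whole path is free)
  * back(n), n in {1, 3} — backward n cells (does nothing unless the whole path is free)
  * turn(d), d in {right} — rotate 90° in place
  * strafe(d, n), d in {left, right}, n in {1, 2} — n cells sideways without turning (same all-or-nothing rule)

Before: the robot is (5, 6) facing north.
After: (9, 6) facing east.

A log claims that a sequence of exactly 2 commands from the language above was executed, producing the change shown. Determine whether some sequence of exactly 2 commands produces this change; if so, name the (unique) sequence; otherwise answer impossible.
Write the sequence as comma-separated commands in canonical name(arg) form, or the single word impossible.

turn(right), move(4)

key: running move(4) before turn(right) would end elsewhere — order is forced
initial: (5, 6) facing north
step 1 (turn(right)): (5, 6) facing east
step 2 (move(4)): (9, 6) facing east
uniquely the one of 100 2-step routes that fits.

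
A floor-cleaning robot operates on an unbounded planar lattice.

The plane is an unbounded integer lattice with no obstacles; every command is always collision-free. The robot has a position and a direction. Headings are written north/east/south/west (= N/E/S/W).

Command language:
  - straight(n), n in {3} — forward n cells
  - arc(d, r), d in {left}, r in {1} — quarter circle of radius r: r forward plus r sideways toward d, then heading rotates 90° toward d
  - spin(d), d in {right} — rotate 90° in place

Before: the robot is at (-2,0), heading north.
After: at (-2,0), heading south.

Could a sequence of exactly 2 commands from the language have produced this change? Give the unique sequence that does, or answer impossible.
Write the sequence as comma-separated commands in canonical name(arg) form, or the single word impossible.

key: parked at (-2,0) the whole time — nothing moves the robot
start: at (-2,0), heading north
[1] after spin(right): at (-2,0), heading east
[2] after spin(right): at (-2,0), heading south
no rival 2-sequence matches.

spin(right), spin(right)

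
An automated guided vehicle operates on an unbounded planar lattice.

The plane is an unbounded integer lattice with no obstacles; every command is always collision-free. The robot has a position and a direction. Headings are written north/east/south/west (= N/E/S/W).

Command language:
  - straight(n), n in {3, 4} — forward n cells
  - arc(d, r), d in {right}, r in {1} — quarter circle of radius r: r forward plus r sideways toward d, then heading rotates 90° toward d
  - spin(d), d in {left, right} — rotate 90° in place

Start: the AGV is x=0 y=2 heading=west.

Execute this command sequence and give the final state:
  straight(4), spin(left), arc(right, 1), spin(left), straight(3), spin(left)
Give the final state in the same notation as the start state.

begin: x=0 y=2 heading=west
[1] after straight(4): x=-4 y=2 heading=west
[2] after spin(left): x=-4 y=2 heading=south
[3] after arc(right, 1): x=-5 y=1 heading=west
[4] after spin(left): x=-5 y=1 heading=south
[5] after straight(3): x=-5 y=-2 heading=south
[6] after spin(left): x=-5 y=-2 heading=east

x=-5 y=-2 heading=east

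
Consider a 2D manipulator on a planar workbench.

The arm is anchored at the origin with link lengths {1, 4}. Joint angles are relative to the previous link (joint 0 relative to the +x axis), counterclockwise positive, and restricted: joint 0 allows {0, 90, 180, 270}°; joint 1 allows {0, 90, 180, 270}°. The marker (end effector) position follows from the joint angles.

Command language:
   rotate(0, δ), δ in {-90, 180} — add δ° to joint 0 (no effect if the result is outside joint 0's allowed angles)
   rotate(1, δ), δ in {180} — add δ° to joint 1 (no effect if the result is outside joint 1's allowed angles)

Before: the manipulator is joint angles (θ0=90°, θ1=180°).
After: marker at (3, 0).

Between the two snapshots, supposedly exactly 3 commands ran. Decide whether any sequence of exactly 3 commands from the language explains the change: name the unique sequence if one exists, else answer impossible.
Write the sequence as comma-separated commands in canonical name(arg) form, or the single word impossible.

from: joint angles (θ0=90°, θ1=180°)
step 1 (rotate(0, -90)): joint angles (θ0=0°, θ1=180°)
step 2 (rotate(0, -90)): joint angles (θ0=270°, θ1=180°)
step 3 (rotate(0, -90)): joint angles (θ0=180°, θ1=180°)
all 27 alternatives checked — unique.

rotate(0, -90), rotate(0, -90), rotate(0, -90)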